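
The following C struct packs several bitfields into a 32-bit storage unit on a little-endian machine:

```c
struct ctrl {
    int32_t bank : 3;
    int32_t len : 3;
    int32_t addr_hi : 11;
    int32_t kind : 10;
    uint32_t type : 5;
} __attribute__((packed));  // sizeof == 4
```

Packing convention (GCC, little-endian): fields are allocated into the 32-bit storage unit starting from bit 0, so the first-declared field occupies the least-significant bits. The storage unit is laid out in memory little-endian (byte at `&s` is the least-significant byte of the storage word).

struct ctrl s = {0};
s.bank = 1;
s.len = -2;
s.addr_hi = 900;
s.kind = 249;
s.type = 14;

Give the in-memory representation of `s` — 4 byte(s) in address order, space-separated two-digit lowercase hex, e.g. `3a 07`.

31 e1 f2 71

bank:3 = 1 → 0x1 << 0 → word 0x00000001
len:3 = -2 → 0x6 << 3 → word 0x00000031
addr_hi:11 = 900 → 0x384 << 6 → word 0x0000e131
kind:10 = 249 → 0xf9 << 17 → word 0x01f2e131
type:5 = 14 → 0xe << 27 → word 0x71f2e131
word = 0x71f2e131 → little-endian bytes:
  [0]=0x31  [1]=0xe1  [2]=0xf2  [3]=0x71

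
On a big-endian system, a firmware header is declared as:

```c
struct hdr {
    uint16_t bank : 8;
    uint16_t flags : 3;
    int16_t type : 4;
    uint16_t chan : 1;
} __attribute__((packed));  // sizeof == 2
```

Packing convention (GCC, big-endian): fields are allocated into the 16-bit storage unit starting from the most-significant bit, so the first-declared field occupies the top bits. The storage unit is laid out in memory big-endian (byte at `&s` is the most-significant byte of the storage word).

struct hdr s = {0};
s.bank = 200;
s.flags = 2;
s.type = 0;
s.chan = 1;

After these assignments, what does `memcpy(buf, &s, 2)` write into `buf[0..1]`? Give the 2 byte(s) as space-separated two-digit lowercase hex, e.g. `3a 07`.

c8 41

bank:8 = 200 → 0xc8 << 8 → word 0xc800
flags:3 = 2 → 0x2 << 5 → word 0xc840
type:4 = 0 → 0x0 << 1 → word 0xc840
chan:1 = 1 → 0x1 << 0 → word 0xc841
word = 0xc841 → big-endian bytes:
  [0]=0xc8  [1]=0x41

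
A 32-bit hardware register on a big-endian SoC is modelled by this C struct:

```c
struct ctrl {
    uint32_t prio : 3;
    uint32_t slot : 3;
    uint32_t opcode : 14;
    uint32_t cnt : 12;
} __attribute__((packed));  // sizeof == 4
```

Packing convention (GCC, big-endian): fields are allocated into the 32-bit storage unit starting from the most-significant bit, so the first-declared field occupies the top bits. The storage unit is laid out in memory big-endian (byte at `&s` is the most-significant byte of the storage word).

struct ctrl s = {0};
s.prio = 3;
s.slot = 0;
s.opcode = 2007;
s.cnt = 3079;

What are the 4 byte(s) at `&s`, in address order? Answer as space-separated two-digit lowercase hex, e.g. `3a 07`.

prio:3 = 3 → 0x3 << 29 → word 0x60000000
slot:3 = 0 → 0x0 << 26 → word 0x60000000
opcode:14 = 2007 → 0x7d7 << 12 → word 0x607d7000
cnt:12 = 3079 → 0xc07 << 0 → word 0x607d7c07
word = 0x607d7c07 → big-endian bytes:
  [0]=0x60  [1]=0x7d  [2]=0x7c  [3]=0x07

60 7d 7c 07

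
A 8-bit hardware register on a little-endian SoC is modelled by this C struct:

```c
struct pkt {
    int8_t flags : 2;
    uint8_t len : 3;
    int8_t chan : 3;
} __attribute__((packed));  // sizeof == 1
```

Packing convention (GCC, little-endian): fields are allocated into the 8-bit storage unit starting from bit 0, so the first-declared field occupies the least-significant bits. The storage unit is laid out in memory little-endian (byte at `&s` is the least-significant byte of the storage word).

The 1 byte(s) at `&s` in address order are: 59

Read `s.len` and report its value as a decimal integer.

6

[0]=0x59 (little-endian) → word 0x59
flags [0+:2] = (word>>0) & 0x3 = 1
len [2+:3] = (word>>2) & 0x7 = 6  ←
chan [5+:3] = (word>>5) & 0x7 = 2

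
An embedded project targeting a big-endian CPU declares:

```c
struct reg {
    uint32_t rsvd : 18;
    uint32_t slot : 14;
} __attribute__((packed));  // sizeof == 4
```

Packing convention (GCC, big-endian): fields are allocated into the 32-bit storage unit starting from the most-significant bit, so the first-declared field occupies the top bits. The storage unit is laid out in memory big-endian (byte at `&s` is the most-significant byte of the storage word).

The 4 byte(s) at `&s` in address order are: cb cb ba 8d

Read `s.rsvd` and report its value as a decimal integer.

208686

[0]=0xcb [1]=0xcb [2]=0xba [3]=0x8d (big-endian) → word 0xcbcbba8d
rsvd:18 @ bit 14 → (0xcbcbba8d>>14)&0x3ffff = 0x32f2e  ←
slot:14 @ bit 0 → (0xcbcbba8d>>0)&0x3fff = 0x3a8d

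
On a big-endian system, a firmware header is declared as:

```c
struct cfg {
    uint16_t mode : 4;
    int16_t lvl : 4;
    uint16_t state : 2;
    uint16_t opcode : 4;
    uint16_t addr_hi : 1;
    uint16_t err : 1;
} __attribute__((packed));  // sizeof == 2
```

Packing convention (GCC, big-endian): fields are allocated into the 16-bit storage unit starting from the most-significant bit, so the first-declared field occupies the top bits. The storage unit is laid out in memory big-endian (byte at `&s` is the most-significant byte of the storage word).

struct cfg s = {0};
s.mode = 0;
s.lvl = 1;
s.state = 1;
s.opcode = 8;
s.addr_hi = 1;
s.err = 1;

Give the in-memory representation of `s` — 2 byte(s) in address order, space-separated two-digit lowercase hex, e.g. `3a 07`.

01 63

mode (4b) val=0 bits=0x0 at bit 12: 0x0000
lvl (4b) val=1 bits=0x1 at bit 8: 0x0100
state (2b) val=1 bits=0x1 at bit 6: 0x0140
opcode (4b) val=8 bits=0x8 at bit 2: 0x0160
addr_hi (1b) val=1 bits=0x1 at bit 1: 0x0162
err (1b) val=1 bits=0x1 at bit 0: 0x0163
word = 0x0163 → big-endian bytes:
  [0]=0x01  [1]=0x63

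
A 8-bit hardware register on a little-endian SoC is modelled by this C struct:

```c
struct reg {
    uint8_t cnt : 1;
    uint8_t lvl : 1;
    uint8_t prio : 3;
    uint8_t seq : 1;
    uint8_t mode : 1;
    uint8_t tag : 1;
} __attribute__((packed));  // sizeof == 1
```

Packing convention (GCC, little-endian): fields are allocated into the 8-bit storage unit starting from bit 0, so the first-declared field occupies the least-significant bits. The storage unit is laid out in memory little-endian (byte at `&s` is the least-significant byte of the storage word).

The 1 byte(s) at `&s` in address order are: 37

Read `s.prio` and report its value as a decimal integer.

[0]=0x37 (little-endian) → word 0x37
cnt:1 @ bit 0 → (0x37>>0)&0x1 = 0x1
lvl:1 @ bit 1 → (0x37>>1)&0x1 = 0x1
prio:3 @ bit 2 → (0x37>>2)&0x7 = 0x5  ←
seq:1 @ bit 5 → (0x37>>5)&0x1 = 0x1
mode:1 @ bit 6 → (0x37>>6)&0x1 = 0x0
tag:1 @ bit 7 → (0x37>>7)&0x1 = 0x0

5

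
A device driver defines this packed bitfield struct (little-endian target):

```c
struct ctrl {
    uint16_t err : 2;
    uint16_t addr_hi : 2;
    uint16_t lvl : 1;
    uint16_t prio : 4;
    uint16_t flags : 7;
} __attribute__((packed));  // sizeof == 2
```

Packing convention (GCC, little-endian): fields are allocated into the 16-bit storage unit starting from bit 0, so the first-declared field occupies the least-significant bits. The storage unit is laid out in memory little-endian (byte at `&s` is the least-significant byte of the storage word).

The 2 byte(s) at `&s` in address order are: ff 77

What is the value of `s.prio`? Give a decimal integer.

[0]=0xff [1]=0x77 (little-endian) → word 0x77ff
err:2 @ bit 0 → (0x77ff>>0)&0x3 = 0x3
addr_hi:2 @ bit 2 → (0x77ff>>2)&0x3 = 0x3
lvl:1 @ bit 4 → (0x77ff>>4)&0x1 = 0x1
prio:4 @ bit 5 → (0x77ff>>5)&0xf = 0xf  ←
flags:7 @ bit 9 → (0x77ff>>9)&0x7f = 0x3b

15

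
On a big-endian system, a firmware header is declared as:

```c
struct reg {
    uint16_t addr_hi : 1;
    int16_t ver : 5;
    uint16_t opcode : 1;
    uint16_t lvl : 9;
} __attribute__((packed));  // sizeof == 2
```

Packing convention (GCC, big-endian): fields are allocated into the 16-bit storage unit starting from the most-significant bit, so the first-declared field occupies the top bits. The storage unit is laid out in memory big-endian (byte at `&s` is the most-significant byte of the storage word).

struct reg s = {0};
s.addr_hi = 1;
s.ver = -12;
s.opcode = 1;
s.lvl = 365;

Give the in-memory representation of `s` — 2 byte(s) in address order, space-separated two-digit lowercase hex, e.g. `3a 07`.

[15+:1] addr_hi=1 & 0x1 = 0x1; word=0x8000
[10+:5] ver=-12 & 0x1f = 0x14; word=0xd000
[9+:1] opcode=1 & 0x1 = 0x1; word=0xd200
[0+:9] lvl=365 & 0x1ff = 0x16d; word=0xd36d
word = 0xd36d → big-endian bytes:
  [0]=0xd3  [1]=0x6d

d3 6d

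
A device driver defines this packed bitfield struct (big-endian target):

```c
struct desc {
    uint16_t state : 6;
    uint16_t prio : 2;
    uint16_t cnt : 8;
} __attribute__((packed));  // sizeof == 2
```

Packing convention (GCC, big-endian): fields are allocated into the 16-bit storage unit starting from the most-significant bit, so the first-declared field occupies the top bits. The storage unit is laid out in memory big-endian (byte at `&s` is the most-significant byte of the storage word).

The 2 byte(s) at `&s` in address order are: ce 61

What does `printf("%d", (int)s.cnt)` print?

[0]=0xce [1]=0x61 (big-endian) → word 0xce61
state:6 @ bit 10 → (0xce61>>10)&0x3f = 0x33
prio:2 @ bit 8 → (0xce61>>8)&0x3 = 0x2
cnt:8 @ bit 0 → (0xce61>>0)&0xff = 0x61  ←

97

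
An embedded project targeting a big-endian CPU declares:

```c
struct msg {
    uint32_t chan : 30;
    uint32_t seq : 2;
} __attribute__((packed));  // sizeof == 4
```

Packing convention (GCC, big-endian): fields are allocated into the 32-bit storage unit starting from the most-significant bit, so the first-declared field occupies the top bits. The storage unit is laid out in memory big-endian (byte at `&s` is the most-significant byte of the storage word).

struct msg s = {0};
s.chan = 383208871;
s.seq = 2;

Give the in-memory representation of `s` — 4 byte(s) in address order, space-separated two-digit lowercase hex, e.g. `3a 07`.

[2+:30] chan=383208871 & 0x3fffffff = 0x16d74da7; word=0x5b5d369c
[0+:2] seq=2 & 0x3 = 0x2; word=0x5b5d369e
word = 0x5b5d369e → big-endian bytes:
  [0]=0x5b  [1]=0x5d  [2]=0x36  [3]=0x9e

5b 5d 36 9e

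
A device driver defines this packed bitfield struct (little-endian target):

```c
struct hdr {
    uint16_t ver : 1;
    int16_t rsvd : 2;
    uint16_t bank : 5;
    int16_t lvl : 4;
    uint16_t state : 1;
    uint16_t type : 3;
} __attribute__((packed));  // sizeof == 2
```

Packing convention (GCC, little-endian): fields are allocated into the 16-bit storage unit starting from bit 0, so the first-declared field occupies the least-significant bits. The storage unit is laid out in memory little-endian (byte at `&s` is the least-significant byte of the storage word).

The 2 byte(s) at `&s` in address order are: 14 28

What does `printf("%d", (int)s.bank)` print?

[0]=0x14 [1]=0x28 (little-endian) → word 0x2814
ver:1 @ bit 0 → (0x2814>>0)&0x1 = 0x0
rsvd:2 @ bit 1 → (0x2814>>1)&0x3 = 0x2
bank:5 @ bit 3 → (0x2814>>3)&0x1f = 0x2  ←
lvl:4 @ bit 8 → (0x2814>>8)&0xf = 0x8
state:1 @ bit 12 → (0x2814>>12)&0x1 = 0x0
type:3 @ bit 13 → (0x2814>>13)&0x7 = 0x1

2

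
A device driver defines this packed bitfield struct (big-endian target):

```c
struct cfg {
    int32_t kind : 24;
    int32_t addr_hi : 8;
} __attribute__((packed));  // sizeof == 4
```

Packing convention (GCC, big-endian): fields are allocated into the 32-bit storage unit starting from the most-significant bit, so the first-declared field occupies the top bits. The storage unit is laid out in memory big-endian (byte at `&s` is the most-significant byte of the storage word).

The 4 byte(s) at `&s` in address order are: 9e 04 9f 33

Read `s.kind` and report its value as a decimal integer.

[0]=0x9e [1]=0x04 [2]=0x9f [3]=0x33 (big-endian) → word 0x9e049f33
kind:24 @ bit 8 → (0x9e049f33>>8)&0xffffff = 0x9e049f  ←
addr_hi:8 @ bit 0 → (0x9e049f33>>0)&0xff = 0x33
kind signed 24b, MSB=1: 10355871 - 16777216 = -6421345

-6421345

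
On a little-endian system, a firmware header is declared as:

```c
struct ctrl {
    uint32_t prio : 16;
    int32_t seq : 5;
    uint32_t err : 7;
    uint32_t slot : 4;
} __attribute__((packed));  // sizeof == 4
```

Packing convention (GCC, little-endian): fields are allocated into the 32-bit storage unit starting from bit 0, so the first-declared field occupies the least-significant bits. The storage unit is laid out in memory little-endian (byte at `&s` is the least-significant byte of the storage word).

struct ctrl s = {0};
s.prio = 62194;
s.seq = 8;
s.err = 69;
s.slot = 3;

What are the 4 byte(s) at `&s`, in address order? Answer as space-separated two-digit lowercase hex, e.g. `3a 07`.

prio (16b) val=62194 bits=0xf2f2 at bit 0: 0x0000f2f2
seq (5b) val=8 bits=0x8 at bit 16: 0x0008f2f2
err (7b) val=69 bits=0x45 at bit 21: 0x08a8f2f2
slot (4b) val=3 bits=0x3 at bit 28: 0x38a8f2f2
word = 0x38a8f2f2 → little-endian bytes:
  [0]=0xf2  [1]=0xf2  [2]=0xa8  [3]=0x38

f2 f2 a8 38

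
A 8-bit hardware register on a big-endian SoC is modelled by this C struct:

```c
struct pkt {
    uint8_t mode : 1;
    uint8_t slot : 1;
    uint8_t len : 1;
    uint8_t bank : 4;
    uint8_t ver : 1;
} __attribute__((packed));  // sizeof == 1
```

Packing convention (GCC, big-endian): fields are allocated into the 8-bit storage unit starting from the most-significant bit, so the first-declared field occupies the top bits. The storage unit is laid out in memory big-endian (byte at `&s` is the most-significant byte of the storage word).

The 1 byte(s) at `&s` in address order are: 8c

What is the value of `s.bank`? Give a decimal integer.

6

[0]=0x8c (big-endian) → word 0x8c
mode:1 @ bit 7 → (0x8c>>7)&0x1 = 0x1
slot:1 @ bit 6 → (0x8c>>6)&0x1 = 0x0
len:1 @ bit 5 → (0x8c>>5)&0x1 = 0x0
bank:4 @ bit 1 → (0x8c>>1)&0xf = 0x6  ←
ver:1 @ bit 0 → (0x8c>>0)&0x1 = 0x0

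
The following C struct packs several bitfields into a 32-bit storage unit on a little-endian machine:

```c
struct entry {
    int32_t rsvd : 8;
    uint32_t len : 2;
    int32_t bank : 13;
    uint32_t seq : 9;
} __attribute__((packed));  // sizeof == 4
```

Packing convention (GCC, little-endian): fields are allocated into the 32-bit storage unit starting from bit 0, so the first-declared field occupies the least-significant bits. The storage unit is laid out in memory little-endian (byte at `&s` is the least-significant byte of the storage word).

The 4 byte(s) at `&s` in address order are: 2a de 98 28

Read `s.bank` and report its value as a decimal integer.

[0]=0x2a [1]=0xde [2]=0x98 [3]=0x28 (little-endian) → word 0x2898de2a
rsvd [0+:8] = (word>>0) & 0xff = 42
len [8+:2] = (word>>8) & 0x3 = 2
bank [10+:13] = (word>>10) & 0x1fff = 1591  ←
seq [23+:9] = (word>>23) & 0x1ff = 81
bank signed 13b, MSB=0: value = 1591

1591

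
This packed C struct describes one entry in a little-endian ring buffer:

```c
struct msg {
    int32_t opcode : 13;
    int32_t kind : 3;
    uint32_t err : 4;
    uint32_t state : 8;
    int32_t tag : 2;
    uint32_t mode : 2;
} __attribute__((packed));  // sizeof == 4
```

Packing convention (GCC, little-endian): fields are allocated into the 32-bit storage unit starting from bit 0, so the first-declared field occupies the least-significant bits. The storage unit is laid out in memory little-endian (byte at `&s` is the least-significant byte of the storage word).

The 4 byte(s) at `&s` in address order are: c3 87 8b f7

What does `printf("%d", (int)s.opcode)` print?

[0]=0xc3 [1]=0x87 [2]=0x8b [3]=0xf7 (little-endian) → word 0xf78b87c3
opcode:13 @ bit 0 → (0xf78b87c3>>0)&0x1fff = 0x7c3  ←
kind:3 @ bit 13 → (0xf78b87c3>>13)&0x7 = 0x4
err:4 @ bit 16 → (0xf78b87c3>>16)&0xf = 0xb
state:8 @ bit 20 → (0xf78b87c3>>20)&0xff = 0x78
tag:2 @ bit 28 → (0xf78b87c3>>28)&0x3 = 0x3
mode:2 @ bit 30 → (0xf78b87c3>>30)&0x3 = 0x3
opcode signed 13b, MSB=0: value = 1987

1987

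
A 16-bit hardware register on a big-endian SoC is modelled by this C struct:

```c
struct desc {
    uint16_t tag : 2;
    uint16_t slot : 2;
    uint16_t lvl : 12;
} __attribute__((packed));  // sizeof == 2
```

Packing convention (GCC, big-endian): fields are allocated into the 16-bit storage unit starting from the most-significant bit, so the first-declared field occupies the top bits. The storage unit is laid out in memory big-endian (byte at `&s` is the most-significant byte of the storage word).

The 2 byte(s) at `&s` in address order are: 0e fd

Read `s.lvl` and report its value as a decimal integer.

[0]=0x0e [1]=0xfd (big-endian) → word 0x0efd
tag:2 @ bit 14 → (0x0efd>>14)&0x3 = 0x0
slot:2 @ bit 12 → (0x0efd>>12)&0x3 = 0x0
lvl:12 @ bit 0 → (0x0efd>>0)&0xfff = 0xefd  ←

3837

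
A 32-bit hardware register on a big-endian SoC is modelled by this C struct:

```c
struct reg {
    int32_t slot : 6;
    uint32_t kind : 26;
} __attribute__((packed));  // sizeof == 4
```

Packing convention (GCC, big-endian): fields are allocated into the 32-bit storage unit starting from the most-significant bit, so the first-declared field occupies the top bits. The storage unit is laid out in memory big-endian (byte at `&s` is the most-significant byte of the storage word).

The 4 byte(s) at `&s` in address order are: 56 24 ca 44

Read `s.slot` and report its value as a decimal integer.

[0]=0x56 [1]=0x24 [2]=0xca [3]=0x44 (big-endian) → word 0x5624ca44
slot [26+:6] = (word>>26) & 0x3f = 21  ←
kind [0+:26] = (word>>0) & 0x3ffffff = 35965508
slot signed 6b, MSB=0: value = 21

21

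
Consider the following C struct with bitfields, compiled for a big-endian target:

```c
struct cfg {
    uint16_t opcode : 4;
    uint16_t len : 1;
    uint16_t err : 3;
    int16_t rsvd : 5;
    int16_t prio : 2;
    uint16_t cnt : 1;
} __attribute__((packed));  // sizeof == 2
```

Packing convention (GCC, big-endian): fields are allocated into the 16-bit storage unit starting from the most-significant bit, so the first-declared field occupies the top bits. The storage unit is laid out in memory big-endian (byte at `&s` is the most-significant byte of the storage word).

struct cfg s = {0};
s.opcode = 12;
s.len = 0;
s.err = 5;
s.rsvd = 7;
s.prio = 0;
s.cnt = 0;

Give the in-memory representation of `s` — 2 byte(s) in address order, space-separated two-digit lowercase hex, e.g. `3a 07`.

opcode (4b) val=12 bits=0xc at bit 12: 0xc000
len (1b) val=0 bits=0x0 at bit 11: 0xc000
err (3b) val=5 bits=0x5 at bit 8: 0xc500
rsvd (5b) val=7 bits=0x7 at bit 3: 0xc538
prio (2b) val=0 bits=0x0 at bit 1: 0xc538
cnt (1b) val=0 bits=0x0 at bit 0: 0xc538
word = 0xc538 → big-endian bytes:
  [0]=0xc5  [1]=0x38

c5 38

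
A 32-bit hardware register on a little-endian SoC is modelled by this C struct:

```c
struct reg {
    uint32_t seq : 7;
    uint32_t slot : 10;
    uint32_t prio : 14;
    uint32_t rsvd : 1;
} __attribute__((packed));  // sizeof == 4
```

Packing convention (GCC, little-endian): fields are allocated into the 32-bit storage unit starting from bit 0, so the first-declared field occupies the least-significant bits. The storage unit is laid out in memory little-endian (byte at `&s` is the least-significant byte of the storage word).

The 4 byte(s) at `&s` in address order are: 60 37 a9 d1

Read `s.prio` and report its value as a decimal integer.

[0]=0x60 [1]=0x37 [2]=0xa9 [3]=0xd1 (little-endian) → word 0xd1a93760
seq:7 @ bit 0 → (0xd1a93760>>0)&0x7f = 0x60
slot:10 @ bit 7 → (0xd1a93760>>7)&0x3ff = 0x26e
prio:14 @ bit 17 → (0xd1a93760>>17)&0x3fff = 0x28d4  ←
rsvd:1 @ bit 31 → (0xd1a93760>>31)&0x1 = 0x1

10452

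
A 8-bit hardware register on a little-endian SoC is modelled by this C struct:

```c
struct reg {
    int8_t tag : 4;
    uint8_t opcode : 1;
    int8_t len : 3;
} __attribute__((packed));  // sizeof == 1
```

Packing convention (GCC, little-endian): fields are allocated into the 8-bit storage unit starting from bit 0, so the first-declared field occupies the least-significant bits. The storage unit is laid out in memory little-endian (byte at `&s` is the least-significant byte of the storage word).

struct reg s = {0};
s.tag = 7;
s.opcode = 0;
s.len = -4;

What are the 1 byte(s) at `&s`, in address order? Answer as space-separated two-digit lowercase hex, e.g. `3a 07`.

tag (4b) val=7 bits=0x7 at bit 0: 0x07
opcode (1b) val=0 bits=0x0 at bit 4: 0x07
len (3b) val=-4 bits=0x4 at bit 5: 0x87
word = 0x87 → little-endian bytes:
  [0]=0x87

87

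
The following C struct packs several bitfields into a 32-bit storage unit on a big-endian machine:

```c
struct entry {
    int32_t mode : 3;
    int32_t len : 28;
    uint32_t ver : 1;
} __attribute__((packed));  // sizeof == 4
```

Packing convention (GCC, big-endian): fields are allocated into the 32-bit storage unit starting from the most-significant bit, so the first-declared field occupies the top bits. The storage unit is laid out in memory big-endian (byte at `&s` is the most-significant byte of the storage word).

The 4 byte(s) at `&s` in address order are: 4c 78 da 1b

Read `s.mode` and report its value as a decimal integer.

2

[0]=0x4c [1]=0x78 [2]=0xda [3]=0x1b (big-endian) → word 0x4c78da1b
mode [29+:3] = (word>>29) & 0x7 = 2  ←
len [1+:28] = (word>>1) & 0xfffffff = 104623373
ver [0+:1] = (word>>0) & 0x1 = 1
mode signed 3b, MSB=0: value = 2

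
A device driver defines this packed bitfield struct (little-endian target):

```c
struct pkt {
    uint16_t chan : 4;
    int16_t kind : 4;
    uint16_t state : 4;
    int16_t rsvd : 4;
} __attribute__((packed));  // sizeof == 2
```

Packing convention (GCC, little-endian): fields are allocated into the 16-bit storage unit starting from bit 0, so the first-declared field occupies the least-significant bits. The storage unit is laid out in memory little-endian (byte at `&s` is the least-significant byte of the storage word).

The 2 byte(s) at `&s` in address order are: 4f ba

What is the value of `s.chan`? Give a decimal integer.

15

[0]=0x4f [1]=0xba (little-endian) → word 0xba4f
chan [0+:4] = (word>>0) & 0xf = 15  ←
kind [4+:4] = (word>>4) & 0xf = 4
state [8+:4] = (word>>8) & 0xf = 10
rsvd [12+:4] = (word>>12) & 0xf = 11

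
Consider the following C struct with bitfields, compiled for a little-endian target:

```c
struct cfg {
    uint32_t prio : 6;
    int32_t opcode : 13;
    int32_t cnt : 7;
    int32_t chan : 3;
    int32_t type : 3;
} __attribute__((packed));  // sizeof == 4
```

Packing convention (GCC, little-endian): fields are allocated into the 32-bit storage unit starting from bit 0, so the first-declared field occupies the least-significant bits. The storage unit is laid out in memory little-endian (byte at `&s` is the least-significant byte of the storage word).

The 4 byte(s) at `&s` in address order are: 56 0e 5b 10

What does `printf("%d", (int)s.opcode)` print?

[0]=0x56 [1]=0x0e [2]=0x5b [3]=0x10 (little-endian) → word 0x105b0e56
prio [0+:6] = (word>>0) & 0x3f = 22
opcode [6+:13] = (word>>6) & 0x1fff = 3129  ←
cnt [19+:7] = (word>>19) & 0x7f = 11
chan [26+:3] = (word>>26) & 0x7 = 4
type [29+:3] = (word>>29) & 0x7 = 0
opcode signed 13b, MSB=0: value = 3129

3129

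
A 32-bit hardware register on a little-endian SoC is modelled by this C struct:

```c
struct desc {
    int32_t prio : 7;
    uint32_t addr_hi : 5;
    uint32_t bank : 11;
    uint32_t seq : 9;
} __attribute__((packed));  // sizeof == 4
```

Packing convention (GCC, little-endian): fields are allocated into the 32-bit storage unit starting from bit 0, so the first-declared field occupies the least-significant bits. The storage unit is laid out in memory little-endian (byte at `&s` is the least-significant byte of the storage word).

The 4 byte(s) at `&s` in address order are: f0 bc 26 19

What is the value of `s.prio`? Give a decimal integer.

-16

[0]=0xf0 [1]=0xbc [2]=0x26 [3]=0x19 (little-endian) → word 0x1926bcf0
prio:7 @ bit 0 → (0x1926bcf0>>0)&0x7f = 0x70  ←
addr_hi:5 @ bit 7 → (0x1926bcf0>>7)&0x1f = 0x19
bank:11 @ bit 12 → (0x1926bcf0>>12)&0x7ff = 0x26b
seq:9 @ bit 23 → (0x1926bcf0>>23)&0x1ff = 0x32
prio signed 7b, MSB=1: 112 - 128 = -16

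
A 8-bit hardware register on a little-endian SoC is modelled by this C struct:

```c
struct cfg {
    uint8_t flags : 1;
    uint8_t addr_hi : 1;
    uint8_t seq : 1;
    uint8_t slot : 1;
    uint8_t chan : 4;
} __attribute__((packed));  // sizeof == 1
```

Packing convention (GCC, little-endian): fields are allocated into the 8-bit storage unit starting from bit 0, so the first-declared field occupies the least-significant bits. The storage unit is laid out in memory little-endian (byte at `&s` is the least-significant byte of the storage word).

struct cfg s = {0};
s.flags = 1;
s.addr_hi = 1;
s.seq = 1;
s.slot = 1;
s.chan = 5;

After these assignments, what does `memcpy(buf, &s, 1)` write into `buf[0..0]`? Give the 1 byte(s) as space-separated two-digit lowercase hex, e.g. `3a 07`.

5f

flags (1b) val=1 bits=0x1 at bit 0: 0x01
addr_hi (1b) val=1 bits=0x1 at bit 1: 0x03
seq (1b) val=1 bits=0x1 at bit 2: 0x07
slot (1b) val=1 bits=0x1 at bit 3: 0x0f
chan (4b) val=5 bits=0x5 at bit 4: 0x5f
word = 0x5f → little-endian bytes:
  [0]=0x5f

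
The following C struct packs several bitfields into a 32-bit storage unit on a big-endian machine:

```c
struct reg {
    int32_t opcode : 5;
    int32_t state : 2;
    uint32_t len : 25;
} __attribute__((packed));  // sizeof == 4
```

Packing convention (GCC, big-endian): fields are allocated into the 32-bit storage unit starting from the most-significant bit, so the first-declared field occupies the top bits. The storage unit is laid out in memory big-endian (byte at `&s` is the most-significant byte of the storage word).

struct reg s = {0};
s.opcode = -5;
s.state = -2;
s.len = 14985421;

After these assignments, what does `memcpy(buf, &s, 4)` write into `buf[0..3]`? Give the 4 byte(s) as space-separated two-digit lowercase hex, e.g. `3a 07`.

dc e4 a8 cd

opcode:5 = -5 → 0x1b << 27 → word 0xd8000000
state:2 = -2 → 0x2 << 25 → word 0xdc000000
len:25 = 14985421 → 0xe4a8cd << 0 → word 0xdce4a8cd
word = 0xdce4a8cd → big-endian bytes:
  [0]=0xdc  [1]=0xe4  [2]=0xa8  [3]=0xcd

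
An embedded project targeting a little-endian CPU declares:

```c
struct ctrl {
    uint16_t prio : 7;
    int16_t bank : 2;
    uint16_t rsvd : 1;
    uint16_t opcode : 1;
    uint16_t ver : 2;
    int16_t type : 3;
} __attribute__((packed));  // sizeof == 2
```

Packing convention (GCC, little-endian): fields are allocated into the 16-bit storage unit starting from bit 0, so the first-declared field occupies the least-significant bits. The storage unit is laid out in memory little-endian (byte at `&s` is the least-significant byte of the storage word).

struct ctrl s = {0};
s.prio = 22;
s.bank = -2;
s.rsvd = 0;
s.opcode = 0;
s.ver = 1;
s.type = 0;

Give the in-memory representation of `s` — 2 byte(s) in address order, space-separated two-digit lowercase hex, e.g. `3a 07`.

16 09

prio (7b) val=22 bits=0x16 at bit 0: 0x0016
bank (2b) val=-2 bits=0x2 at bit 7: 0x0116
rsvd (1b) val=0 bits=0x0 at bit 9: 0x0116
opcode (1b) val=0 bits=0x0 at bit 10: 0x0116
ver (2b) val=1 bits=0x1 at bit 11: 0x0916
type (3b) val=0 bits=0x0 at bit 13: 0x0916
word = 0x0916 → little-endian bytes:
  [0]=0x16  [1]=0x09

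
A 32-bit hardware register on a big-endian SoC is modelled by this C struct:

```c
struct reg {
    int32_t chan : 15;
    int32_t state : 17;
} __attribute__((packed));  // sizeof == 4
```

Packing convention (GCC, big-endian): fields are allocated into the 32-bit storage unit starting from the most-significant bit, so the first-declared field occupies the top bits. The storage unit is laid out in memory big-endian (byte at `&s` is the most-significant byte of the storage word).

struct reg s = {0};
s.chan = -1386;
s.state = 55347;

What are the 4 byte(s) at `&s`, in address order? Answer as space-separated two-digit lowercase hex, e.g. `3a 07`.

f5 2c d8 33

chan:15 = -1386 → 0x7a96 << 17 → word 0xf52c0000
state:17 = 55347 → 0xd833 << 0 → word 0xf52cd833
word = 0xf52cd833 → big-endian bytes:
  [0]=0xf5  [1]=0x2c  [2]=0xd8  [3]=0x33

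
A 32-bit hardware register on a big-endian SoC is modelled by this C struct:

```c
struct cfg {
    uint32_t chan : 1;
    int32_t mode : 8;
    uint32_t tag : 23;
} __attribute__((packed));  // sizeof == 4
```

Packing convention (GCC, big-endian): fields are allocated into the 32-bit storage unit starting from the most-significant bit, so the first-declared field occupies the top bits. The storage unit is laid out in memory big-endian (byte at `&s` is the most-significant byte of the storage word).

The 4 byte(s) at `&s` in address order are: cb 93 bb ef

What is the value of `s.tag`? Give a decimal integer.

1293295

[0]=0xcb [1]=0x93 [2]=0xbb [3]=0xef (big-endian) → word 0xcb93bbef
chan [31+:1] = (word>>31) & 0x1 = 1
mode [23+:8] = (word>>23) & 0xff = 151
tag [0+:23] = (word>>0) & 0x7fffff = 1293295  ←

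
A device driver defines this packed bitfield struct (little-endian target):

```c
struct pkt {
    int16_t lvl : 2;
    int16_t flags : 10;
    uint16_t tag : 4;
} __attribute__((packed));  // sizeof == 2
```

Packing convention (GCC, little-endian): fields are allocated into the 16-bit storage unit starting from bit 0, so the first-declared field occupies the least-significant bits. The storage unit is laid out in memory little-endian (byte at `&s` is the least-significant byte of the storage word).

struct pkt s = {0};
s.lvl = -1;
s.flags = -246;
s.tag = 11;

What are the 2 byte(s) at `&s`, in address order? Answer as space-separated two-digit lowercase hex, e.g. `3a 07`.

lvl (2b) val=-1 bits=0x3 at bit 0: 0x0003
flags (10b) val=-246 bits=0x30a at bit 2: 0x0c2b
tag (4b) val=11 bits=0xb at bit 12: 0xbc2b
word = 0xbc2b → little-endian bytes:
  [0]=0x2b  [1]=0xbc

2b bc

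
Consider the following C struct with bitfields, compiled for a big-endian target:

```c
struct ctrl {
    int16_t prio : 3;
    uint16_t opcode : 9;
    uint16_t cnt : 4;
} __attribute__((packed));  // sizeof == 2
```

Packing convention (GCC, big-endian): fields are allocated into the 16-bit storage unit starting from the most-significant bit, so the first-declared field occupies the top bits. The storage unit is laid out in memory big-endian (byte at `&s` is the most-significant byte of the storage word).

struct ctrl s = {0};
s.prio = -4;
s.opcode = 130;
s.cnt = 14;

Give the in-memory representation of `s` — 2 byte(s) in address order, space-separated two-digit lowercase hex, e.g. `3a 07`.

88 2e

[13+:3] prio=-4 & 0x7 = 0x4; word=0x8000
[4+:9] opcode=130 & 0x1ff = 0x82; word=0x8820
[0+:4] cnt=14 & 0xf = 0xe; word=0x882e
word = 0x882e → big-endian bytes:
  [0]=0x88  [1]=0x2e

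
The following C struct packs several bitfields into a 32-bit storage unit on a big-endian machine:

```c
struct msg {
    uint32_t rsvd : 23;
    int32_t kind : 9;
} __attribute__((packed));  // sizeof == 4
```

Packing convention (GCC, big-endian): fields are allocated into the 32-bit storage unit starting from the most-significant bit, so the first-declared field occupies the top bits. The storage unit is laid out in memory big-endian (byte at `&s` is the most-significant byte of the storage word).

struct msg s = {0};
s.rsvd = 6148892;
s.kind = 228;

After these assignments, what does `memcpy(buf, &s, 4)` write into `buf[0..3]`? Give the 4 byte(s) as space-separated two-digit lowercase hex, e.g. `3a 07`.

bb a6 38 e4

[9+:23] rsvd=6148892 & 0x7fffff = 0x5dd31c; word=0xbba63800
[0+:9] kind=228 & 0x1ff = 0xe4; word=0xbba638e4
word = 0xbba638e4 → big-endian bytes:
  [0]=0xbb  [1]=0xa6  [2]=0x38  [3]=0xe4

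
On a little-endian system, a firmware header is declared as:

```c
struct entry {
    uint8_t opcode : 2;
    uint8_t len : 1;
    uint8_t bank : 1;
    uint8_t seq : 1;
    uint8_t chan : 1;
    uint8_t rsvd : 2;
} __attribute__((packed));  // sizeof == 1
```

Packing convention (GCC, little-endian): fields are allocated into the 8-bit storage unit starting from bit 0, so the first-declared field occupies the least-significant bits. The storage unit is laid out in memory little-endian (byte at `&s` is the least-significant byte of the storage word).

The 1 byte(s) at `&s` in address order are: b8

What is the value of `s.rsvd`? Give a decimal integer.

[0]=0xb8 (little-endian) → word 0xb8
opcode [0+:2] = (word>>0) & 0x3 = 0
len [2+:1] = (word>>2) & 0x1 = 0
bank [3+:1] = (word>>3) & 0x1 = 1
seq [4+:1] = (word>>4) & 0x1 = 1
chan [5+:1] = (word>>5) & 0x1 = 1
rsvd [6+:2] = (word>>6) & 0x3 = 2  ←

2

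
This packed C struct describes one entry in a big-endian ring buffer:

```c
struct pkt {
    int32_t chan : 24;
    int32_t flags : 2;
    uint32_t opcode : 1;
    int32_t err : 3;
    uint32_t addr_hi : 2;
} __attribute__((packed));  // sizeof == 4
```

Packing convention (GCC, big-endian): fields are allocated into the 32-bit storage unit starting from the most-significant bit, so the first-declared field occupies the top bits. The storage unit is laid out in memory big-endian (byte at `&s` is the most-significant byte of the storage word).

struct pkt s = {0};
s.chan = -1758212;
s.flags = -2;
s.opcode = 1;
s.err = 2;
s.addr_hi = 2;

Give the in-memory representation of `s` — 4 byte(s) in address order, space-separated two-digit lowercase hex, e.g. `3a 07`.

[8+:24] chan=-1758212 & 0xffffff = 0xe52bfc; word=0xe52bfc00
[6+:2] flags=-2 & 0x3 = 0x2; word=0xe52bfc80
[5+:1] opcode=1 & 0x1 = 0x1; word=0xe52bfca0
[2+:3] err=2 & 0x7 = 0x2; word=0xe52bfca8
[0+:2] addr_hi=2 & 0x3 = 0x2; word=0xe52bfcaa
word = 0xe52bfcaa → big-endian bytes:
  [0]=0xe5  [1]=0x2b  [2]=0xfc  [3]=0xaa

e5 2b fc aa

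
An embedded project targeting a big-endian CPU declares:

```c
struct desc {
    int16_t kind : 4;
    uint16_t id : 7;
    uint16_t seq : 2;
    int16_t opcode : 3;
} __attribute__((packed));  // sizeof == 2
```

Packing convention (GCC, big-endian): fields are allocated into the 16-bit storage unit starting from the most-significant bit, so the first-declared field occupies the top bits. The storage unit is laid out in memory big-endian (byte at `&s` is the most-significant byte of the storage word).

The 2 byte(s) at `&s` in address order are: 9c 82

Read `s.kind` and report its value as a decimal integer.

-7

[0]=0x9c [1]=0x82 (big-endian) → word 0x9c82
kind [12+:4] = (word>>12) & 0xf = 9  ←
id [5+:7] = (word>>5) & 0x7f = 100
seq [3+:2] = (word>>3) & 0x3 = 0
opcode [0+:3] = (word>>0) & 0x7 = 2
kind signed 4b, MSB=1: 9 - 16 = -7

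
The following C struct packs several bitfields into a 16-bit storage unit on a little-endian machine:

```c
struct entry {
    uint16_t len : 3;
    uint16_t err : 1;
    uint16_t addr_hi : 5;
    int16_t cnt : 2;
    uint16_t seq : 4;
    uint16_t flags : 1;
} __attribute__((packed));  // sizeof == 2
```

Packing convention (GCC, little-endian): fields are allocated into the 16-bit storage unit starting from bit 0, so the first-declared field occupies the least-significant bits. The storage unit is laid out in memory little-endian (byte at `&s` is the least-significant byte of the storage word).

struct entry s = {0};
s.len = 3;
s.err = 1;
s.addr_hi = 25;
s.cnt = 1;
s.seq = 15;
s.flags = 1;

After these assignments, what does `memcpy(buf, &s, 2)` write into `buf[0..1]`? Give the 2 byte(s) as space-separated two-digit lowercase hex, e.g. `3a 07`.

len (3b) val=3 bits=0x3 at bit 0: 0x0003
err (1b) val=1 bits=0x1 at bit 3: 0x000b
addr_hi (5b) val=25 bits=0x19 at bit 4: 0x019b
cnt (2b) val=1 bits=0x1 at bit 9: 0x039b
seq (4b) val=15 bits=0xf at bit 11: 0x7b9b
flags (1b) val=1 bits=0x1 at bit 15: 0xfb9b
word = 0xfb9b → little-endian bytes:
  [0]=0x9b  [1]=0xfb

9b fb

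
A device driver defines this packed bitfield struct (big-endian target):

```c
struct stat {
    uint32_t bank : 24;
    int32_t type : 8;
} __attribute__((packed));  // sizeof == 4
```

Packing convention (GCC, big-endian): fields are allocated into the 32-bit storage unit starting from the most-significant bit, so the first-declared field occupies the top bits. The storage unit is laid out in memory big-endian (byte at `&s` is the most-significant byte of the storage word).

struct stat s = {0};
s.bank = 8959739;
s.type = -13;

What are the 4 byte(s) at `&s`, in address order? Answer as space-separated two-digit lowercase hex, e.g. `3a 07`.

88 b6 fb f3

[8+:24] bank=8959739 & 0xffffff = 0x88b6fb; word=0x88b6fb00
[0+:8] type=-13 & 0xff = 0xf3; word=0x88b6fbf3
word = 0x88b6fbf3 → big-endian bytes:
  [0]=0x88  [1]=0xb6  [2]=0xfb  [3]=0xf3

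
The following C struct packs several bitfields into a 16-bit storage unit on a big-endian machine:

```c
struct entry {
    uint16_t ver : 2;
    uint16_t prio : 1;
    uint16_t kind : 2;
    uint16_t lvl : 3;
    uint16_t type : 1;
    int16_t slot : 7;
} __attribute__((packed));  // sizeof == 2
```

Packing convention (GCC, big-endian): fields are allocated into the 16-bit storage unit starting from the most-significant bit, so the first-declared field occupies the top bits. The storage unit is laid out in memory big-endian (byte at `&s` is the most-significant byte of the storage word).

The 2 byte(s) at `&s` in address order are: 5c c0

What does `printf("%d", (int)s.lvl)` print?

4

[0]=0x5c [1]=0xc0 (big-endian) → word 0x5cc0
ver:2 @ bit 14 → (0x5cc0>>14)&0x3 = 0x1
prio:1 @ bit 13 → (0x5cc0>>13)&0x1 = 0x0
kind:2 @ bit 11 → (0x5cc0>>11)&0x3 = 0x3
lvl:3 @ bit 8 → (0x5cc0>>8)&0x7 = 0x4  ←
type:1 @ bit 7 → (0x5cc0>>7)&0x1 = 0x1
slot:7 @ bit 0 → (0x5cc0>>0)&0x7f = 0x40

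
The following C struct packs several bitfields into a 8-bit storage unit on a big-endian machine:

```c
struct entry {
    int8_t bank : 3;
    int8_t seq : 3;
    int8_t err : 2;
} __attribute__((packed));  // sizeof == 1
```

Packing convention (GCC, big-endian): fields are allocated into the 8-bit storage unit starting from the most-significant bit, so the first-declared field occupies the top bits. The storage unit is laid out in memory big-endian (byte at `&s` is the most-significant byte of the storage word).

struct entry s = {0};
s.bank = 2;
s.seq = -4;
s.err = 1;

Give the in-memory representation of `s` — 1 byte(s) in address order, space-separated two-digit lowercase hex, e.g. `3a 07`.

51

[5+:3] bank=2 & 0x7 = 0x2; word=0x40
[2+:3] seq=-4 & 0x7 = 0x4; word=0x50
[0+:2] err=1 & 0x3 = 0x1; word=0x51
word = 0x51 → big-endian bytes:
  [0]=0x51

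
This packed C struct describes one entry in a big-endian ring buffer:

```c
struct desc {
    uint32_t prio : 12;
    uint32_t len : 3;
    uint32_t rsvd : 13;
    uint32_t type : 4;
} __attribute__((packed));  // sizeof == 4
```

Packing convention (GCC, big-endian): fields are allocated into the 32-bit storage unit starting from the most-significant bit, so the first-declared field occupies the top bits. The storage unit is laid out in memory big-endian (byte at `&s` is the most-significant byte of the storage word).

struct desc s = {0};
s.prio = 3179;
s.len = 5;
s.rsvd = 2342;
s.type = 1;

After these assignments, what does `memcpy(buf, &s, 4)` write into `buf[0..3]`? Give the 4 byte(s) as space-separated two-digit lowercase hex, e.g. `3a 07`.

prio (12b) val=3179 bits=0xc6b at bit 20: 0xc6b00000
len (3b) val=5 bits=0x5 at bit 17: 0xc6ba0000
rsvd (13b) val=2342 bits=0x926 at bit 4: 0xc6ba9260
type (4b) val=1 bits=0x1 at bit 0: 0xc6ba9261
word = 0xc6ba9261 → big-endian bytes:
  [0]=0xc6  [1]=0xba  [2]=0x92  [3]=0x61

c6 ba 92 61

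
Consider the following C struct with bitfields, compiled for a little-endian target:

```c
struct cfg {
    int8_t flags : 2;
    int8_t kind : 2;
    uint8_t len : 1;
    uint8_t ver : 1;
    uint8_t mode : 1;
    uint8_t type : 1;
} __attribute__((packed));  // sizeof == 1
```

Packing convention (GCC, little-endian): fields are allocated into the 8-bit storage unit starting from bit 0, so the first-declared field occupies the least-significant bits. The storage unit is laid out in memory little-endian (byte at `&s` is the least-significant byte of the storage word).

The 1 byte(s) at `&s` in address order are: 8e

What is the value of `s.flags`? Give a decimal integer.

[0]=0x8e (little-endian) → word 0x8e
flags [0+:2] = (word>>0) & 0x3 = 2  ←
kind [2+:2] = (word>>2) & 0x3 = 3
len [4+:1] = (word>>4) & 0x1 = 0
ver [5+:1] = (word>>5) & 0x1 = 0
mode [6+:1] = (word>>6) & 0x1 = 0
type [7+:1] = (word>>7) & 0x1 = 1
flags signed 2b, MSB=1: 2 - 4 = -2

-2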